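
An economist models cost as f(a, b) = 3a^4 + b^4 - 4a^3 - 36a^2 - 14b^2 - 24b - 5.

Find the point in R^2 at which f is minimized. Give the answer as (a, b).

f(a,b) separates as P(a) + Q(b) − 5, so its minimum is min P + min Q − 5.
P'(a) = 12a(a - 3)(a + 2) vanishes at a ∈ {-2, 0, 3}; Q'(b) = 4(b - 3)(b + 1)(b + 2) vanishes at b ∈ {-2, -1, 3}.
Local minima of P (where P''>0): P(-2)=-64, P(3)=-189. Local minima of Q: Q(-2)=8, Q(3)=-117.
So the global minimum of f is P(3) + Q(3) − 5 = -189 − 117 − 5 = -311, attained at (3, 3).

(3, 3)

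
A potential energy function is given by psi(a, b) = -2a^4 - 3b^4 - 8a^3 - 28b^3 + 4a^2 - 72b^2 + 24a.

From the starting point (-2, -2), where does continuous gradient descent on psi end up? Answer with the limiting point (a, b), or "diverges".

psi is separable, so gradient descent decouples: a follows -∂psi/∂a, b follows -∂psi/∂b.
∂psi/∂a = -8(a - 1)(a + 1)(a + 3); at a=-2 this is -24, so a increases.
∂psi/∂b = -12b(b + 3)(b + 4); at b=-2 this is 48, so b decreases.
a converges to its nearest critical value -1 (a local min of the a-part); b converges to -3. The iterate converges to (-1, -3).

(-1, -3)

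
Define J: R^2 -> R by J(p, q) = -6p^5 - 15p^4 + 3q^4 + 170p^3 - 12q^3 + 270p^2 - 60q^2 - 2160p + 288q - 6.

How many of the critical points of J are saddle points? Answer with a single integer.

J separates as a function of p plus a function of q, so ∇J=0 decouples.
∂J/∂p = -30(p - 3)(p - 2)(p + 3)(p + 4) = 0 at p ∈ {-4, -3, 2, 3}; ∂J/∂q = 12(q - 4)(q - 2)(q + 3) = 0 at q ∈ {-3, 2, 4}.
The Hessian is diagonal: diag(J_pp, J_qq). Second derivatives: J_pp(-4)=1260, J_pp(-3)=-900, J_pp(2)=900, J_pp(3)=-1260; J_qq(-3)=420, J_qq(2)=-120, J_qq(4)=168.
Saddle points occur where the two diagonal entries have opposite signs: (-4, 2), (-3, -3), (-3, 4), (2, 2), (3, -3), (3, 4). Count: 6.

6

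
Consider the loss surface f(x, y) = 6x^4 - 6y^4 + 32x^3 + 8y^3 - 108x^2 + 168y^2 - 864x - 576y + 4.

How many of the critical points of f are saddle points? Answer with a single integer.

5

f separates as a function of x plus a function of y, so ∇f=0 decouples.
∂f/∂x = 24(x - 3)(x + 3)(x + 4) = 0 at x ∈ {-4, -3, 3}; ∂f/∂y = -24(y - 3)(y - 2)(y + 4) = 0 at y ∈ {-4, 2, 3}.
The Hessian is diagonal: diag(f_xx, f_yy). Second derivatives: f_xx(-4)=168, f_xx(-3)=-144, f_xx(3)=1008; f_yy(-4)=-1008, f_yy(2)=144, f_yy(3)=-168.
Saddle points occur where the two diagonal entries have opposite signs: (-4, -4), (-4, 3), (-3, 2), (3, -4), (3, 3). Count: 5.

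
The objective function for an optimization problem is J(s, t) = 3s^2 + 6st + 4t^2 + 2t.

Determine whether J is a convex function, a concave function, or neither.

J is quadratic, so its Hessian is the constant matrix H = [[6, 6], [6, 8]].
det(H) = 12, tr(H) = 14.
det(H) > 0 and tr(H) > 0, so H is positive definite everywhere: convex.

convex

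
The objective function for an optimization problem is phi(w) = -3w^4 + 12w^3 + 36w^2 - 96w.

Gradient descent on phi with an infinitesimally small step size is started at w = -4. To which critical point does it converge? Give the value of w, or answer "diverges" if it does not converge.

diverges

phi'(w) = -12(w - 4)(w - 1)(w + 2), so phi'(-4) = 960.
Gradient descent moves in the -phi' direction, i.e. w is decreasing.
There is no critical point below w=-4, and phi' keeps the same sign, so the iterate runs off to −∞.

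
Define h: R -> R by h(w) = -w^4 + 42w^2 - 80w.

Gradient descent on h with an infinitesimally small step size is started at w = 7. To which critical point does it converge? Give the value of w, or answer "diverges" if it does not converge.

diverges

h'(w) = -4(w - 4)(w - 1)(w + 5), so h'(7) = -864.
Gradient descent moves in the -h' direction, i.e. w is increasing.
There is no critical point above w=7, and h' keeps the same sign, so the iterate runs off to +∞.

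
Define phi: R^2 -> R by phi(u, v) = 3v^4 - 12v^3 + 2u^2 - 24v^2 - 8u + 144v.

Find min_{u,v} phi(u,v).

-248

phi(u,v) separates as P(u) + Q(v), so its minimum is min P + min Q.
P'(u) = 4u - 8 vanishes at u ∈ {2}; Q'(v) = 12(v - 3)(v - 2)(v + 2) vanishes at v ∈ {-2, 2, 3}.
Local minima of P (where P''>0): P(2)=-8. Local minima of Q: Q(-2)=-240, Q(3)=135.
So the global minimum of phi is P(2) + Q(-2) = -8 − 240 = -248, attained at (2, -2).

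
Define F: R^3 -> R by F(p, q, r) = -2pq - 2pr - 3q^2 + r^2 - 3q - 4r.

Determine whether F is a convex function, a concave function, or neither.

F is quadratic, so its Hessian is the constant matrix H = [[0, -2, -2], [-2, -6, 0], [-2, 0, 2]].
Leading principal minors: 0, -4, 16.
Neither pattern holds ⇒ H is indefinite ⇒ neither convex nor concave.

neither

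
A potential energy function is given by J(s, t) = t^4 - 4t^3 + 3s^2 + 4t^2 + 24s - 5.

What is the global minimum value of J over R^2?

-53

J(s,t) separates as P(s) + Q(t) − 5, so its minimum is min P + min Q − 5.
P'(s) = 6s + 24 vanishes at s ∈ {-4}; Q'(t) = 4t(t - 2)(t - 1) vanishes at t ∈ {0, 1, 2}.
Local minima of P (where P''>0): P(-4)=-48. Local minima of Q: Q(0)=0, Q(2)=0.
So the global minimum of J is P(-4) + Q(0) − 5 = -48 + 0 − 5 = -53, attained at (-4, 0).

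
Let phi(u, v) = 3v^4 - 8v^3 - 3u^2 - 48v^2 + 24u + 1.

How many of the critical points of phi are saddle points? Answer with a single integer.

2

phi separates as a function of u plus a function of v, so ∇phi=0 decouples.
∂phi/∂u = -6(u - 4) = 0 at u ∈ {4}; ∂phi/∂v = 12v(v - 4)(v + 2) = 0 at v ∈ {-2, 0, 4}.
The Hessian is diagonal: diag(phi_uu, phi_vv). Second derivatives: phi_uu(4)=-6; phi_vv(-2)=144, phi_vv(0)=-96, phi_vv(4)=288.
Saddle points occur where the two diagonal entries have opposite signs: (4, -2), (4, 4). Count: 2.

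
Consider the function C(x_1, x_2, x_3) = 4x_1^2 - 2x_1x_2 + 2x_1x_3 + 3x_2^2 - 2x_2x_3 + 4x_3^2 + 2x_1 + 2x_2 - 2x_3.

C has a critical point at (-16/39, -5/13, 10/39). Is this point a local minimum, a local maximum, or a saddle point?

The Hessian is constant: H = [[8, -2, 2], [-2, 6, -2], [2, -2, 8]].
Leading principal minors: Δ₁ = 8, Δ₂ = 44, Δ₃ = 312.
All leading minors are positive, so H is positive definite: a local minimum.

local minimum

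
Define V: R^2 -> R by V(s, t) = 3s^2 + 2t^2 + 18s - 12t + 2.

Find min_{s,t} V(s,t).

-43

V(s,t) separates as P(s) + Q(t) + 2, so its minimum is min P + min Q + 2.
P'(s) = 6s + 18 vanishes at s ∈ {-3}; Q'(t) = 4(t - 3) vanishes at t ∈ {3}.
Local minima of P (where P''>0): P(-3)=-27. Local minima of Q: Q(3)=-18.
So the global minimum of V is P(-3) + Q(3) + 2 = -27 − 18 + 2 = -43, attained at (-3, 3).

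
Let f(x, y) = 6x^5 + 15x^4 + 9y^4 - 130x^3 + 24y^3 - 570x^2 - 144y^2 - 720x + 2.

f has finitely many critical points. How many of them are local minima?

4

f separates as a function of x plus a function of y, so ∇f=0 decouples.
∂f/∂x = 30(x - 4)(x + 1)(x + 2)(x + 3) = 0 at x ∈ {-3, -2, -1, 4}; ∂f/∂y = 36y(y - 2)(y + 4) = 0 at y ∈ {-4, 0, 2}.
The Hessian is diagonal: diag(f_xx, f_yy). Second derivatives: f_xx(-3)=-420, f_xx(-2)=180, f_xx(-1)=-300, f_xx(4)=6300; f_yy(-4)=864, f_yy(0)=-288, f_yy(2)=432.
Local minima occur where both diagonal entries positive: (-2, -4), (-2, 2), (4, -4), (4, 2). Count: 4.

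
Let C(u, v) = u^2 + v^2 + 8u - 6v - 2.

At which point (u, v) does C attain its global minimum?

C(u,v) separates as P(u) + Q(v) − 2, so its minimum is min P + min Q − 2.
P'(u) = 2u + 8 vanishes at u ∈ {-4}; Q'(v) = 2v - 6 vanishes at v ∈ {3}.
Local minima of P (where P''>0): P(-4)=-16. Local minima of Q: Q(3)=-9.
So the global minimum of C is P(-4) + Q(3) − 2 = -16 − 9 − 2 = -27, attained at (-4, 3).

(-4, 3)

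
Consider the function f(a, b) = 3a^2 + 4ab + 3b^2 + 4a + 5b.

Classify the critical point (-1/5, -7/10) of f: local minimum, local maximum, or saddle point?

The Hessian of f is constant: H = [[6, 4], [4, 6]].
det(H) = 6·6 − 4² = 20.
det(H) > 0 and tr(H) = 12 > 0, so H is positive definite and the point is a local minimum.

local minimum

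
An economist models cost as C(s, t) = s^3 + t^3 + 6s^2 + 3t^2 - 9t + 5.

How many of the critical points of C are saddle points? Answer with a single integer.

2

C separates as a function of s plus a function of t, so ∇C=0 decouples.
∂C/∂s = 3s(s + 4) = 0 at s ∈ {-4, 0}; ∂C/∂t = 3(t - 1)(t + 3) = 0 at t ∈ {-3, 1}.
The Hessian is diagonal: diag(C_ss, C_tt). Second derivatives: C_ss(-4)=-12, C_ss(0)=12; C_tt(-3)=-12, C_tt(1)=12.
Saddle points occur where the two diagonal entries have opposite signs: (-4, 1), (0, -3). Count: 2.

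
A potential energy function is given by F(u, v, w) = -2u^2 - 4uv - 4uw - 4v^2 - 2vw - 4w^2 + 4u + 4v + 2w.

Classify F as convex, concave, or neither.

F is quadratic, so its Hessian is the constant matrix H = [[-4, -4, -4], [-4, -8, -2], [-4, -2, -8]].
Leading principal minors: -4, 16, -48.
Signs alternate −, +, − ⇒ H ≺ 0 ⇒ concave.

concave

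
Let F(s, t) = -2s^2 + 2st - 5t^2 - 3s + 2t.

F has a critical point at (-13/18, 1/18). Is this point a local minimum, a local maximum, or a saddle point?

local maximum

The Hessian of F is constant: H = [[-4, 2], [2, -10]].
det(H) = (-4)·(-10) − 2² = 36.
det(H) > 0 and tr(H) = -14 < 0, so H is negative definite and the point is a local maximum.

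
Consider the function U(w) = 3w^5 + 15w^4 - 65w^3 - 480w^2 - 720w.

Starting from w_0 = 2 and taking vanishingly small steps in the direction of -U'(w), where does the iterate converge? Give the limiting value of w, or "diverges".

U'(w) = 15(w - 4)(w + 1)(w + 3)(w + 4), so U'(2) = -2700.
Gradient descent moves in the -U' direction, i.e. w is increasing.
The nearest critical point in that direction is w = 4, where U'' = 4200 > 0 (a local minimum). The iterate converges there.

4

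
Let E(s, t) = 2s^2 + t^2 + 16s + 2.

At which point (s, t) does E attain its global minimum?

E(s,t) separates as P(s) + Q(t) + 2, so its minimum is min P + min Q + 2.
P'(s) = 4s + 16 vanishes at s ∈ {-4}; Q'(t) = 2t vanishes at t ∈ {0}.
Local minima of P (where P''>0): P(-4)=-32. Local minima of Q: Q(0)=0.
So the global minimum of E is P(-4) + Q(0) + 2 = -32 + 0 + 2 = -30, attained at (-4, 0).

(-4, 0)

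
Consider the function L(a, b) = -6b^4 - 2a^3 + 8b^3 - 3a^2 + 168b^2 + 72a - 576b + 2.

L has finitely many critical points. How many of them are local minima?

1

L separates as a function of a plus a function of b, so ∇L=0 decouples.
∂L/∂a = -6(a - 3)(a + 4) = 0 at a ∈ {-4, 3}; ∂L/∂b = -24(b - 3)(b - 2)(b + 4) = 0 at b ∈ {-4, 2, 3}.
The Hessian is diagonal: diag(L_aa, L_bb). Second derivatives: L_aa(-4)=42, L_aa(3)=-42; L_bb(-4)=-1008, L_bb(2)=144, L_bb(3)=-168.
Local minima occur where both diagonal entries positive: (-4, 2). Count: 1.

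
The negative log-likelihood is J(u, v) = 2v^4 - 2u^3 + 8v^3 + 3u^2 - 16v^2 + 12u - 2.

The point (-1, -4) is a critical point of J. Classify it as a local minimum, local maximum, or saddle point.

The mixed partial ∂²J/∂u∂v is 0, so the Hessian at any point is diag(J_uu, J_vv) = diag(6(-2u + 1), 8(3v^2 + 6v - 4)).
At (-1, -4): H = diag(18, 160).
Both eigenvalues are positive, so H is positive definite: a local minimum.

local minimum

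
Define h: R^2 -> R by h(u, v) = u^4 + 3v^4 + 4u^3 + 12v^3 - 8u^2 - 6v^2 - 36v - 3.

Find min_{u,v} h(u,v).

-158

h(u,v) separates as P(u) + Q(v) − 3, so its minimum is min P + min Q − 3.
P'(u) = 4u(u - 1)(u + 4) vanishes at u ∈ {-4, 0, 1}; Q'(v) = 12(v - 1)(v + 1)(v + 3) vanishes at v ∈ {-3, -1, 1}.
Local minima of P (where P''>0): P(-4)=-128, P(1)=-3. Local minima of Q: Q(-3)=-27, Q(1)=-27.
So the global minimum of h is P(-4) + Q(-3) − 3 = -128 − 27 − 3 = -158, attained at (-4, -3).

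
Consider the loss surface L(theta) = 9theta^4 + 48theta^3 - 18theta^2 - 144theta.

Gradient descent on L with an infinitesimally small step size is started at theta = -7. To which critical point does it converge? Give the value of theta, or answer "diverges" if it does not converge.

L'(theta) = 36(theta - 1)(theta + 1)(theta + 4), so L'(-7) = -5184.
Gradient descent moves in the -L' direction, i.e. theta is increasing.
The nearest critical point in that direction is theta = -4, where L'' = 540 > 0 (a local minimum). The iterate converges there.

-4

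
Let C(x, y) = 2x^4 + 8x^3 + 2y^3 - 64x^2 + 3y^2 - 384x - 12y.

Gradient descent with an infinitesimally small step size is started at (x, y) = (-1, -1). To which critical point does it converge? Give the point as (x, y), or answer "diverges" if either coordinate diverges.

(4, 1)

C is separable, so gradient descent decouples: x follows -∂C/∂x, y follows -∂C/∂y.
∂C/∂x = 8(x - 4)(x + 3)(x + 4); at x=-1 this is -240, so x increases.
∂C/∂y = 6(y - 1)(y + 2); at y=-1 this is -12, so y increases.
x converges to its nearest critical value 4 (a local min of the x-part); y converges to 1. The iterate converges to (4, 1).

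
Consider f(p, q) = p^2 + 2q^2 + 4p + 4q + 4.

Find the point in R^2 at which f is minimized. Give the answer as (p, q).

f(p,q) separates as A(p) + B(q) + 4, so its minimum is min A + min B + 4.
A'(p) = 2p + 4 vanishes at p ∈ {-2}; B'(q) = 4q + 4 vanishes at q ∈ {-1}.
Local minima of A (where A''>0): A(-2)=-4. Local minima of B: B(-1)=-2.
So the global minimum of f is A(-2) + B(-1) + 4 = -4 − 2 + 4 = -2, attained at (-2, -1).

(-2, -1)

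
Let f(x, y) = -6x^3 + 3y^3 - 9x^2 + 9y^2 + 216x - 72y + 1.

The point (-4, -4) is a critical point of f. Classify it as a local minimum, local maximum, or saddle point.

The mixed partial ∂²f/∂x∂y is 0, so the Hessian at any point is diag(f_xx, f_yy) = diag(-18(2x + 1), 18(y + 1)).
At (-4, -4): H = diag(126, -54).
The eigenvalues have opposite signs, so H is indefinite: a saddle point.

saddle point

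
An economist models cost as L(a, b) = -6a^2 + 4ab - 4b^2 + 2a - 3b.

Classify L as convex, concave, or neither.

concave

L is quadratic, so its Hessian is the constant matrix H = [[-12, 4], [4, -8]].
det(H) = 80, tr(H) = -20.
det(H) > 0 and tr(H) < 0, so H is negative definite everywhere: concave.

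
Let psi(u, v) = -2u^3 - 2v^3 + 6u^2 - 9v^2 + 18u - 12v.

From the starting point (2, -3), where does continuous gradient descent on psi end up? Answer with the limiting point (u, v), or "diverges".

psi is separable, so gradient descent decouples: u follows -∂psi/∂u, v follows -∂psi/∂v.
∂psi/∂u = -6(u - 3)(u + 1); at u=2 this is 18, so u decreases.
∂psi/∂v = -6(v + 1)(v + 2); at v=-3 this is -12, so v increases.
u converges to its nearest critical value -1 (a local min of the u-part); v converges to -2. The iterate converges to (-1, -2).

(-1, -2)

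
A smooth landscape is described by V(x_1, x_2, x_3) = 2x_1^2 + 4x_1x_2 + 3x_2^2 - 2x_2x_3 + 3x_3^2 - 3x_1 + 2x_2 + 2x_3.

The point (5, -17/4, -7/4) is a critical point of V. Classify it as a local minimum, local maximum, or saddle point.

local minimum

The Hessian is constant: H = [[4, 4, 0], [4, 6, -2], [0, -2, 6]].
Leading principal minors: Δ₁ = 4, Δ₂ = 8, Δ₃ = 32.
All leading minors are positive, so H is positive definite: a local minimum.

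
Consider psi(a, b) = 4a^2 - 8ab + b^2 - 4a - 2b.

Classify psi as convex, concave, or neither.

psi is quadratic, so its Hessian is the constant matrix H = [[8, -8], [-8, 2]].
det(H) = -48, tr(H) = 10.
det(H) < 0, so H is indefinite: neither convex nor concave.

neither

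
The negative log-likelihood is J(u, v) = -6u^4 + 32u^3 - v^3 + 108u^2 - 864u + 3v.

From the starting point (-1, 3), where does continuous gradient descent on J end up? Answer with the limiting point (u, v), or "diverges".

diverges

J is separable, so gradient descent decouples: u follows -∂J/∂u, v follows -∂J/∂v.
∂J/∂u = -24(u - 4)(u - 3)(u + 3); at u=-1 this is -960, so u increases.
∂J/∂v = -3(v - 1)(v + 1); at v=3 this is -24, so v increases.
The v-coordinate has no critical point in that direction and runs off to infinity.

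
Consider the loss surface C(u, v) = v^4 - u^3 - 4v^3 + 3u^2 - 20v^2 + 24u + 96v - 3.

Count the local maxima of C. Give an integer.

C separates as a function of u plus a function of v, so ∇C=0 decouples.
∂C/∂u = -3(u - 4)(u + 2) = 0 at u ∈ {-2, 4}; ∂C/∂v = 4(v - 4)(v - 2)(v + 3) = 0 at v ∈ {-3, 2, 4}.
The Hessian is diagonal: diag(C_uu, C_vv). Second derivatives: C_uu(-2)=18, C_uu(4)=-18; C_vv(-3)=140, C_vv(2)=-40, C_vv(4)=56.
Local maxima occur where both diagonal entries negative: (4, 2). Count: 1.

1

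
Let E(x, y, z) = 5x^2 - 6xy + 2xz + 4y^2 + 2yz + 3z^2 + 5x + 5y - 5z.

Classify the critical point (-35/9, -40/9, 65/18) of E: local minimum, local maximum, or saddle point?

The Hessian is constant: H = [[10, -6, 2], [-6, 8, 2], [2, 2, 6]].
Leading principal minors: Δ₁ = 10, Δ₂ = 44, Δ₃ = 144.
All leading minors are positive, so H is positive definite: a local minimum.

local minimum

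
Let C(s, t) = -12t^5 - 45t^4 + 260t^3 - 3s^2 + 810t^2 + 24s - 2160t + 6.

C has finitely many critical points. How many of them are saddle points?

C separates as a function of s plus a function of t, so ∇C=0 decouples.
∂C/∂s = -6(s - 4) = 0 at s ∈ {4}; ∂C/∂t = -60(t - 3)(t - 1)(t + 3)(t + 4) = 0 at t ∈ {-4, -3, 1, 3}.
The Hessian is diagonal: diag(C_ss, C_tt). Second derivatives: C_ss(4)=-6; C_tt(-4)=2100, C_tt(-3)=-1440, C_tt(1)=2400, C_tt(3)=-5040.
Saddle points occur where the two diagonal entries have opposite signs: (4, -4), (4, 1). Count: 2.

2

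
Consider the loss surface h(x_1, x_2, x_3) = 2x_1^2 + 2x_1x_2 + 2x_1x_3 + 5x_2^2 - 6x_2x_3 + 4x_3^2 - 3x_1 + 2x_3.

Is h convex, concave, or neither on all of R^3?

h is quadratic, so its Hessian is the constant matrix H = [[4, 2, 2], [2, 10, -6], [2, -6, 8]].
Leading principal minors: 4, 36, 56.
All positive ⇒ H ≻ 0 ⇒ convex.

convex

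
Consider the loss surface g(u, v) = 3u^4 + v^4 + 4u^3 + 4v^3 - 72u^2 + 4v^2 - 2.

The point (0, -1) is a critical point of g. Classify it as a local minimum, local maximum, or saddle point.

local maximum

The mixed partial ∂²g/∂u∂v is 0, so the Hessian at any point is diag(g_uu, g_vv) = diag(12(3u^2 + 2u - 12), 4(3v^2 + 6v + 2)).
At (0, -1): H = diag(-144, -4).
Both eigenvalues are negative, so H is negative definite: a local maximum.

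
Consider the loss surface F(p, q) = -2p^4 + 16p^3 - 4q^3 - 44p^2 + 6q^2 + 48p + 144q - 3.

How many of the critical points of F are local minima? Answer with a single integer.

F separates as a function of p plus a function of q, so ∇F=0 decouples.
∂F/∂p = -8(p - 3)(p - 2)(p - 1) = 0 at p ∈ {1, 2, 3}; ∂F/∂q = -12(q - 4)(q + 3) = 0 at q ∈ {-3, 4}.
The Hessian is diagonal: diag(F_pp, F_qq). Second derivatives: F_pp(1)=-16, F_pp(2)=8, F_pp(3)=-16; F_qq(-3)=84, F_qq(4)=-84.
Local minima occur where both diagonal entries positive: (2, -3). Count: 1.

1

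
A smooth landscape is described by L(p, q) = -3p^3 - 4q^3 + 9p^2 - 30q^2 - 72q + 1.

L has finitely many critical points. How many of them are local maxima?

1

L separates as a function of p plus a function of q, so ∇L=0 decouples.
∂L/∂p = -9p(p - 2) = 0 at p ∈ {0, 2}; ∂L/∂q = -12(q + 2)(q + 3) = 0 at q ∈ {-3, -2}.
The Hessian is diagonal: diag(L_pp, L_qq). Second derivatives: L_pp(0)=18, L_pp(2)=-18; L_qq(-3)=12, L_qq(-2)=-12.
Local maxima occur where both diagonal entries negative: (2, -2). Count: 1.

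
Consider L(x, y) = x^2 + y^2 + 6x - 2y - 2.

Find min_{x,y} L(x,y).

L(x,y) separates as P(x) + Q(y) − 2, so its minimum is min P + min Q − 2.
P'(x) = 2x + 6 vanishes at x ∈ {-3}; Q'(y) = 2y - 2 vanishes at y ∈ {1}.
Local minima of P (where P''>0): P(-3)=-9. Local minima of Q: Q(1)=-1.
So the global minimum of L is P(-3) + Q(1) − 2 = -9 − 1 − 2 = -12, attained at (-3, 1).

-12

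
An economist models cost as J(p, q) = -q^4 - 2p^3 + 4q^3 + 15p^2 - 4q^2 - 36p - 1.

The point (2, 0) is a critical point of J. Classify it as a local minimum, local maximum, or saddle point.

saddle point

The mixed partial ∂²J/∂p∂q is 0, so the Hessian at any point is diag(J_pp, J_qq) = diag(6(-2p + 5), 4(-3q^2 + 6q - 2)).
At (2, 0): H = diag(6, -8).
The eigenvalues have opposite signs, so H is indefinite: a saddle point.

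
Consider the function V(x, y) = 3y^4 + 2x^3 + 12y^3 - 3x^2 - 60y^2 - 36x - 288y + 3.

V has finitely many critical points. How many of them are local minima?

V separates as a function of x plus a function of y, so ∇V=0 decouples.
∂V/∂x = 6(x - 3)(x + 2) = 0 at x ∈ {-2, 3}; ∂V/∂y = 12(y - 3)(y + 2)(y + 4) = 0 at y ∈ {-4, -2, 3}.
The Hessian is diagonal: diag(V_xx, V_yy). Second derivatives: V_xx(-2)=-30, V_xx(3)=30; V_yy(-4)=168, V_yy(-2)=-120, V_yy(3)=420.
Local minima occur where both diagonal entries positive: (3, -4), (3, 3). Count: 2.

2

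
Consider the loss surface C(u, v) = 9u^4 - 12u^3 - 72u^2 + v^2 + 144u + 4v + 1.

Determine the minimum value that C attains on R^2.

C(u,v) separates as P(u) + Q(v) + 1, so its minimum is min P + min Q + 1.
P'(u) = 36(u - 2)(u - 1)(u + 2) vanishes at u ∈ {-2, 1, 2}; Q'(v) = 2v + 4 vanishes at v ∈ {-2}.
Local minima of P (where P''>0): P(-2)=-336, P(2)=48. Local minima of Q: Q(-2)=-4.
So the global minimum of C is P(-2) + Q(-2) + 1 = -336 − 4 + 1 = -339, attained at (-2, -2).

-339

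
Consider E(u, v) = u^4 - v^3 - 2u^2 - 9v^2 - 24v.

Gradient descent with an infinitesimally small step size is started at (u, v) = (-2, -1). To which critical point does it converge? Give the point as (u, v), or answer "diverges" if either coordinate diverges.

E is separable, so gradient descent decouples: u follows -∂E/∂u, v follows -∂E/∂v.
∂E/∂u = 4u(u - 1)(u + 1); at u=-2 this is -24, so u increases.
∂E/∂v = -3(v + 2)(v + 4); at v=-1 this is -9, so v increases.
The v-coordinate has no critical point in that direction and runs off to infinity.

diverges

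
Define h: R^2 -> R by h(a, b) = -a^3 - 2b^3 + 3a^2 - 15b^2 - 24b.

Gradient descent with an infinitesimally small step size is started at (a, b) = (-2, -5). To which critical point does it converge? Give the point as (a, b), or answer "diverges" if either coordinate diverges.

(0, -4)

h is separable, so gradient descent decouples: a follows -∂h/∂a, b follows -∂h/∂b.
∂h/∂a = -3a(a - 2); at a=-2 this is -24, so a increases.
∂h/∂b = -6(b + 1)(b + 4); at b=-5 this is -24, so b increases.
a converges to its nearest critical value 0 (a local min of the a-part); b converges to -4. The iterate converges to (0, -4).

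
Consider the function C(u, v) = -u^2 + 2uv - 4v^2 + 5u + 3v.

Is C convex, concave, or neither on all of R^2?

concave

C is quadratic, so its Hessian is the constant matrix H = [[-2, 2], [2, -8]].
det(H) = 12, tr(H) = -10.
det(H) > 0 and tr(H) < 0, so H is negative definite everywhere: concave.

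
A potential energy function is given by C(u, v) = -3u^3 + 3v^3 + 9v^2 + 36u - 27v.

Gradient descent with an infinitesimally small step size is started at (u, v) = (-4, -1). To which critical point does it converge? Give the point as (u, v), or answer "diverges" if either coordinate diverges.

(-2, 1)

C is separable, so gradient descent decouples: u follows -∂C/∂u, v follows -∂C/∂v.
∂C/∂u = -9(u - 2)(u + 2); at u=-4 this is -108, so u increases.
∂C/∂v = 9(v - 1)(v + 3); at v=-1 this is -36, so v increases.
u converges to its nearest critical value -2 (a local min of the u-part); v converges to 1. The iterate converges to (-2, 1).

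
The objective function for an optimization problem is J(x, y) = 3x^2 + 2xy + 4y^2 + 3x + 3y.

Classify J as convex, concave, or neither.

convex

J is quadratic, so its Hessian is the constant matrix H = [[6, 2], [2, 8]].
det(H) = 44, tr(H) = 14.
det(H) > 0 and tr(H) > 0, so H is positive definite everywhere: convex.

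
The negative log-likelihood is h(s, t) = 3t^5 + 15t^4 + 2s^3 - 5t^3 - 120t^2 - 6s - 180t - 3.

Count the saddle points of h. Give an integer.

h separates as a function of s plus a function of t, so ∇h=0 decouples.
∂h/∂s = 6(s - 1)(s + 1) = 0 at s ∈ {-1, 1}; ∂h/∂t = 15(t - 2)(t + 1)(t + 2)(t + 3) = 0 at t ∈ {-3, -2, -1, 2}.
The Hessian is diagonal: diag(h_ss, h_tt). Second derivatives: h_ss(-1)=-12, h_ss(1)=12; h_tt(-3)=-150, h_tt(-2)=60, h_tt(-1)=-90, h_tt(2)=900.
Saddle points occur where the two diagonal entries have opposite signs: (-1, -2), (-1, 2), (1, -3), (1, -1). Count: 4.

4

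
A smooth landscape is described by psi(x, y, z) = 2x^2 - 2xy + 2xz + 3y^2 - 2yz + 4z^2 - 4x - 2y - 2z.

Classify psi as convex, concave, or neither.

psi is quadratic, so its Hessian is the constant matrix H = [[4, -2, 2], [-2, 6, -2], [2, -2, 8]].
Leading principal minors: 4, 20, 136.
All positive ⇒ H ≻ 0 ⇒ convex.

convex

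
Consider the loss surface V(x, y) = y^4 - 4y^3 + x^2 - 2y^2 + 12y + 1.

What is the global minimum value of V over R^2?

-8

V(x,y) separates as P(x) + Q(y) + 1, so its minimum is min P + min Q + 1.
P'(x) = 2x vanishes at x ∈ {0}; Q'(y) = 4(y - 3)(y - 1)(y + 1) vanishes at y ∈ {-1, 1, 3}.
Local minima of P (where P''>0): P(0)=0. Local minima of Q: Q(-1)=-9, Q(3)=-9.
So the global minimum of V is P(0) + Q(-1) + 1 = 0 − 9 + 1 = -8, attained at (0, -1).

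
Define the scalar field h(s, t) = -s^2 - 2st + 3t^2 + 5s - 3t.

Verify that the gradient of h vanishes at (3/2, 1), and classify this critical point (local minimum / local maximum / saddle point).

∇h = (-2s - 2t + 5, -2s + 6t - 3); substituting (3/2, 1) gives ∇h = (0, 0), so (3/2, 1) is indeed a critical point.
The Hessian of h is constant: H = [[-2, -2], [-2, 6]].
det(H) = (-2)·6 − (-2)² = -16.
Since det(H) < 0, H is indefinite and the critical point is a saddle point.

saddle point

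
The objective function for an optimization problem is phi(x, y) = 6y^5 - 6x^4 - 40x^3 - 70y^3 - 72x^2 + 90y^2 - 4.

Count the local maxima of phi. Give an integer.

4

phi separates as a function of x plus a function of y, so ∇phi=0 decouples.
∂phi/∂x = -24x(x + 2)(x + 3) = 0 at x ∈ {-3, -2, 0}; ∂phi/∂y = 30y(y - 2)(y - 1)(y + 3) = 0 at y ∈ {-3, 0, 1, 2}.
The Hessian is diagonal: diag(phi_xx, phi_yy). Second derivatives: phi_xx(-3)=-72, phi_xx(-2)=48, phi_xx(0)=-144; phi_yy(-3)=-1800, phi_yy(0)=180, phi_yy(1)=-120, phi_yy(2)=300.
Local maxima occur where both diagonal entries negative: (-3, -3), (-3, 1), (0, -3), (0, 1). Count: 4.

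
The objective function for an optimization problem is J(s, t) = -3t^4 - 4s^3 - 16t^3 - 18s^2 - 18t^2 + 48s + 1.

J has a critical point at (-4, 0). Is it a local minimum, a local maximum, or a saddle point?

The mixed partial ∂²J/∂s∂t is 0, so the Hessian at any point is diag(J_ss, J_tt) = diag(-12(2s + 3), -12(3t^2 + 8t + 3)).
At (-4, 0): H = diag(60, -36).
The eigenvalues have opposite signs, so H is indefinite: a saddle point.

saddle point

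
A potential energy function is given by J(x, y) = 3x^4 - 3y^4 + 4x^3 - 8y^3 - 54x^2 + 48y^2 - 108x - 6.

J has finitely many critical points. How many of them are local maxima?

J separates as a function of x plus a function of y, so ∇J=0 decouples.
∂J/∂x = 12(x - 3)(x + 1)(x + 3) = 0 at x ∈ {-3, -1, 3}; ∂J/∂y = -12y(y - 2)(y + 4) = 0 at y ∈ {-4, 0, 2}.
The Hessian is diagonal: diag(J_xx, J_yy). Second derivatives: J_xx(-3)=144, J_xx(-1)=-96, J_xx(3)=288; J_yy(-4)=-288, J_yy(0)=96, J_yy(2)=-144.
Local maxima occur where both diagonal entries negative: (-1, -4), (-1, 2). Count: 2.

2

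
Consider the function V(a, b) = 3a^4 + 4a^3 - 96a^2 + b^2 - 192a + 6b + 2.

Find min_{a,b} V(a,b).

-1287

V(a,b) separates as P(a) + Q(b) + 2, so its minimum is min P + min Q + 2.
P'(a) = 12(a - 4)(a + 1)(a + 4) vanishes at a ∈ {-4, -1, 4}; Q'(b) = 2b + 6 vanishes at b ∈ {-3}.
Local minima of P (where P''>0): P(-4)=-256, P(4)=-1280. Local minima of Q: Q(-3)=-9.
So the global minimum of V is P(4) + Q(-3) + 2 = -1280 − 9 + 2 = -1287, attained at (4, -3).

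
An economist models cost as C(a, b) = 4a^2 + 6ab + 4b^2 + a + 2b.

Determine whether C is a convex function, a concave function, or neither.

C is quadratic, so its Hessian is the constant matrix H = [[8, 6], [6, 8]].
det(H) = 28, tr(H) = 16.
det(H) > 0 and tr(H) > 0, so H is positive definite everywhere: convex.

convex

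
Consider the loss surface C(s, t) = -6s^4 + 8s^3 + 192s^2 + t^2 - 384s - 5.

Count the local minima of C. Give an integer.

1

C separates as a function of s plus a function of t, so ∇C=0 decouples.
∂C/∂s = -24(s - 4)(s - 1)(s + 4) = 0 at s ∈ {-4, 1, 4}; ∂C/∂t = 2t = 0 at t ∈ {0}.
The Hessian is diagonal: diag(C_ss, C_tt). Second derivatives: C_ss(-4)=-960, C_ss(1)=360, C_ss(4)=-576; C_tt(0)=2.
Local minima occur where both diagonal entries positive: (1, 0). Count: 1.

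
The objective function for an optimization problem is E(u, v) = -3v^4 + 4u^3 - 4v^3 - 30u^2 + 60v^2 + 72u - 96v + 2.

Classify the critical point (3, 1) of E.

The mixed partial ∂²E/∂u∂v is 0, so the Hessian at any point is diag(E_uu, E_vv) = diag(12(2u - 5), 12(-3v^2 - 2v + 10)).
At (3, 1): H = diag(12, 60).
Both eigenvalues are positive, so H is positive definite: a local minimum.

local minimum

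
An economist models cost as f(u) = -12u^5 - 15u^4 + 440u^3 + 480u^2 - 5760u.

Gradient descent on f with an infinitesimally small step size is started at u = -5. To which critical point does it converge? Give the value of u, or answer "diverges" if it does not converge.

-4

f'(u) = -60(u - 4)(u - 2)(u + 3)(u + 4), so f'(-5) = -7560.
Gradient descent moves in the -f' direction, i.e. u is increasing.
The nearest critical point in that direction is u = -4, where f'' = 2880 > 0 (a local minimum). The iterate converges there.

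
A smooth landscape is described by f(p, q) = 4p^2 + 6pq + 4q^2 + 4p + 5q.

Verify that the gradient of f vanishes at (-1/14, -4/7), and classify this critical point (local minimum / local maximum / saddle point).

∇f = (8p + 6q + 4, 6p + 8q + 5); substituting (-1/14, -4/7) gives ∇f = (0, 0), so (-1/14, -4/7) is indeed a critical point.
The Hessian of f is constant: H = [[8, 6], [6, 8]].
det(H) = 8·8 − 6² = 28.
det(H) > 0 and tr(H) = 16 > 0, so H is positive definite and the point is a local minimum.

local minimum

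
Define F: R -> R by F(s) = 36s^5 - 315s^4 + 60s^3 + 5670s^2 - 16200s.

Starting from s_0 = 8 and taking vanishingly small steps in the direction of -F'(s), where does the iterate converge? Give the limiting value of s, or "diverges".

5

F'(s) = 180(s - 5)(s - 3)(s - 2)(s + 3), so F'(8) = 178200.
Gradient descent moves in the -F' direction, i.e. s is decreasing.
The nearest critical point in that direction is s = 5, where F'' = 8640 > 0 (a local minimum). The iterate converges there.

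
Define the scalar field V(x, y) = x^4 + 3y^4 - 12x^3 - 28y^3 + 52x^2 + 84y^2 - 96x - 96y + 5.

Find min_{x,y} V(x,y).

V(x,y) separates as P(x) + Q(y) + 5, so its minimum is min P + min Q + 5.
P'(x) = 4(x - 4)(x - 3)(x - 2) vanishes at x ∈ {2, 3, 4}; Q'(y) = 12(y - 4)(y - 2)(y - 1) vanishes at y ∈ {1, 2, 4}.
Local minima of P (where P''>0): P(2)=-64, P(4)=-64. Local minima of Q: Q(1)=-37, Q(4)=-64.
So the global minimum of V is P(2) + Q(4) + 5 = -64 − 64 + 5 = -123, attained at (2, 4).

-123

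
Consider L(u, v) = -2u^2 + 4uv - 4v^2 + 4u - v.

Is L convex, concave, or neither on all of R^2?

concave

L is quadratic, so its Hessian is the constant matrix H = [[-4, 4], [4, -8]].
det(H) = 16, tr(H) = -12.
det(H) > 0 and tr(H) < 0, so H is negative definite everywhere: concave.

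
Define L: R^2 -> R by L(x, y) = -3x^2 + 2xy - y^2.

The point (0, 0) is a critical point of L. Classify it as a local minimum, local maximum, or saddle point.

local maximum

The Hessian of L is constant: H = [[-6, 2], [2, -2]].
det(H) = (-6)·(-2) − 2² = 8.
det(H) > 0 and tr(H) = -8 < 0, so H is negative definite and the point is a local maximum.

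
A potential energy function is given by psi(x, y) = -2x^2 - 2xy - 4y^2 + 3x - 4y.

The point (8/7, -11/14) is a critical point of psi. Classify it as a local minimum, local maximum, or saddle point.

local maximum

The Hessian of psi is constant: H = [[-4, -2], [-2, -8]].
det(H) = (-4)·(-8) − (-2)² = 28.
det(H) > 0 and tr(H) = -12 < 0, so H is negative definite and the point is a local maximum.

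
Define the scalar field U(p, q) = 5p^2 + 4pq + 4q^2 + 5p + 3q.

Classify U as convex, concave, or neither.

convex

U is quadratic, so its Hessian is the constant matrix H = [[10, 4], [4, 8]].
det(H) = 64, tr(H) = 18.
det(H) > 0 and tr(H) > 0, so H is positive definite everywhere: convex.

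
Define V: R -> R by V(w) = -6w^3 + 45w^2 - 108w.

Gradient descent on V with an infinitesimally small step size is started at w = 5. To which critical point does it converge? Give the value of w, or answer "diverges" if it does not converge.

V'(w) = -18(w - 3)(w - 2), so V'(5) = -108.
Gradient descent moves in the -V' direction, i.e. w is increasing.
There is no critical point above w=5, and V' keeps the same sign, so the iterate runs off to +∞.

diverges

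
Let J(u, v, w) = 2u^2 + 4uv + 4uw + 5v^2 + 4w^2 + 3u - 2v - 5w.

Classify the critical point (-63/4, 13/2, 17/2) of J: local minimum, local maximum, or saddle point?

The Hessian is constant: H = [[4, 4, 4], [4, 10, 0], [4, 0, 8]].
Leading principal minors: Δ₁ = 4, Δ₂ = 24, Δ₃ = 32.
All leading minors are positive, so H is positive definite: a local minimum.

local minimum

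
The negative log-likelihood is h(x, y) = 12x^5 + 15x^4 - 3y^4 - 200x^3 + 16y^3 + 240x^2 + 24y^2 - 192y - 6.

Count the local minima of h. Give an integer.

2

h separates as a function of x plus a function of y, so ∇h=0 decouples.
∂h/∂x = 60x(x - 2)(x - 1)(x + 4) = 0 at x ∈ {-4, 0, 1, 2}; ∂h/∂y = -12(y - 4)(y - 2)(y + 2) = 0 at y ∈ {-2, 2, 4}.
The Hessian is diagonal: diag(h_xx, h_yy). Second derivatives: h_xx(-4)=-7200, h_xx(0)=480, h_xx(1)=-300, h_xx(2)=720; h_yy(-2)=-288, h_yy(2)=96, h_yy(4)=-144.
Local minima occur where both diagonal entries positive: (0, 2), (2, 2). Count: 2.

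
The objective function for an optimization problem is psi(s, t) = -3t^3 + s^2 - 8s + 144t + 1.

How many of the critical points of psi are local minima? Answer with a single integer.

psi separates as a function of s plus a function of t, so ∇psi=0 decouples.
∂psi/∂s = 2(s - 4) = 0 at s ∈ {4}; ∂psi/∂t = -9(t - 4)(t + 4) = 0 at t ∈ {-4, 4}.
The Hessian is diagonal: diag(psi_ss, psi_tt). Second derivatives: psi_ss(4)=2; psi_tt(-4)=72, psi_tt(4)=-72.
Local minima occur where both diagonal entries positive: (4, -4). Count: 1.

1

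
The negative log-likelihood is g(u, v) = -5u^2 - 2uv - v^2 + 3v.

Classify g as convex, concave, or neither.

concave

g is quadratic, so its Hessian is the constant matrix H = [[-10, -2], [-2, -2]].
det(H) = 16, tr(H) = -12.
det(H) > 0 and tr(H) < 0, so H is negative definite everywhere: concave.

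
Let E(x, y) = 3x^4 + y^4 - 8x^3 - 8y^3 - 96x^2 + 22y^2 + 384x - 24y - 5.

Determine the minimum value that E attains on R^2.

-1806

E(x,y) separates as P(x) + Q(y) − 5, so its minimum is min P + min Q − 5.
P'(x) = 12(x - 4)(x - 2)(x + 4) vanishes at x ∈ {-4, 2, 4}; Q'(y) = 4(y - 3)(y - 2)(y - 1) vanishes at y ∈ {1, 2, 3}.
Local minima of P (where P''>0): P(-4)=-1792, P(4)=256. Local minima of Q: Q(1)=-9, Q(3)=-9.
So the global minimum of E is P(-4) + Q(1) − 5 = -1792 − 9 − 5 = -1806, attained at (-4, 1).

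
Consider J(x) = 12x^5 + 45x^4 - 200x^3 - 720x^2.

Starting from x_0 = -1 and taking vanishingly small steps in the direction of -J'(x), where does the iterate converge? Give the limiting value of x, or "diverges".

J'(x) = 60x(x - 3)(x + 2)(x + 4), so J'(-1) = 720.
Gradient descent moves in the -J' direction, i.e. x is decreasing.
The nearest critical point in that direction is x = -2, where J'' = 1200 > 0 (a local minimum). The iterate converges there.

-2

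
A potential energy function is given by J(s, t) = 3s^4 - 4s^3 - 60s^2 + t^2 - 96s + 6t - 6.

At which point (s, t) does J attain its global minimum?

(4, -3)

J(s,t) separates as P(s) + Q(t) − 6, so its minimum is min P + min Q − 6.
P'(s) = 12(s - 4)(s + 1)(s + 2) vanishes at s ∈ {-2, -1, 4}; Q'(t) = 2(t + 3) vanishes at t ∈ {-3}.
Local minima of P (where P''>0): P(-2)=32, P(4)=-832. Local minima of Q: Q(-3)=-9.
So the global minimum of J is P(4) + Q(-3) − 6 = -832 − 9 − 6 = -847, attained at (4, -3).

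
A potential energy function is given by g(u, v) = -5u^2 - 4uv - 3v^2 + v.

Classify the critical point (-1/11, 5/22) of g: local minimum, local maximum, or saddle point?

The Hessian of g is constant: H = [[-10, -4], [-4, -6]].
det(H) = (-10)·(-6) − (-4)² = 44.
det(H) > 0 and tr(H) = -16 < 0, so H is negative definite and the point is a local maximum.

local maximum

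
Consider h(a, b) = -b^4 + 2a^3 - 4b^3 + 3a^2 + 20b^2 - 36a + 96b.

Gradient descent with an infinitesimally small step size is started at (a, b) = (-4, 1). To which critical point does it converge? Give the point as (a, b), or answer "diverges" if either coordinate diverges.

diverges

h is separable, so gradient descent decouples: a follows -∂h/∂a, b follows -∂h/∂b.
∂h/∂a = 6(a - 2)(a + 3); at a=-4 this is 36, so a decreases.
∂h/∂b = -4(b - 3)(b + 2)(b + 4); at b=1 this is 120, so b decreases.
The a-coordinate has no critical point in that direction and runs off to infinity.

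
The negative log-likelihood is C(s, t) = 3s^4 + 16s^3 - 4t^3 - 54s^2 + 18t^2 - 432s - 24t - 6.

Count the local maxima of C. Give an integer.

1

C separates as a function of s plus a function of t, so ∇C=0 decouples.
∂C/∂s = 12(s - 3)(s + 3)(s + 4) = 0 at s ∈ {-4, -3, 3}; ∂C/∂t = -12(t - 2)(t - 1) = 0 at t ∈ {1, 2}.
The Hessian is diagonal: diag(C_ss, C_tt). Second derivatives: C_ss(-4)=84, C_ss(-3)=-72, C_ss(3)=504; C_tt(1)=12, C_tt(2)=-12.
Local maxima occur where both diagonal entries negative: (-3, 2). Count: 1.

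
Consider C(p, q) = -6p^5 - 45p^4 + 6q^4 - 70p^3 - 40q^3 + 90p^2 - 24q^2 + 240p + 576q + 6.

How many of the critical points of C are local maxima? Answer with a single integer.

2

C separates as a function of p plus a function of q, so ∇C=0 decouples.
∂C/∂p = -30(p - 1)(p + 1)(p + 2)(p + 4) = 0 at p ∈ {-4, -2, -1, 1}; ∂C/∂q = 24(q - 4)(q - 3)(q + 2) = 0 at q ∈ {-2, 3, 4}.
The Hessian is diagonal: diag(C_pp, C_qq). Second derivatives: C_pp(-4)=900, C_pp(-2)=-180, C_pp(-1)=180, C_pp(1)=-900; C_qq(-2)=720, C_qq(3)=-120, C_qq(4)=144.
Local maxima occur where both diagonal entries negative: (-2, 3), (1, 3). Count: 2.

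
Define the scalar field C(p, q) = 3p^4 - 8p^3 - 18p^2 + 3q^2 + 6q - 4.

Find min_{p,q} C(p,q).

-142

C(p,q) separates as A(p) + B(q) − 4, so its minimum is min A + min B − 4.
A'(p) = 12p(p - 3)(p + 1) vanishes at p ∈ {-1, 0, 3}; B'(q) = 6q + 6 vanishes at q ∈ {-1}.
Local minima of A (where A''>0): A(-1)=-7, A(3)=-135. Local minima of B: B(-1)=-3.
So the global minimum of C is A(3) + B(-1) − 4 = -135 − 3 − 4 = -142, attained at (3, -1).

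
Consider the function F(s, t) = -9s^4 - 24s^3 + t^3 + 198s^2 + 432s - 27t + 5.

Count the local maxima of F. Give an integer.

2

F separates as a function of s plus a function of t, so ∇F=0 decouples.
∂F/∂s = -36(s - 3)(s + 1)(s + 4) = 0 at s ∈ {-4, -1, 3}; ∂F/∂t = 3(t - 3)(t + 3) = 0 at t ∈ {-3, 3}.
The Hessian is diagonal: diag(F_ss, F_tt). Second derivatives: F_ss(-4)=-756, F_ss(-1)=432, F_ss(3)=-1008; F_tt(-3)=-18, F_tt(3)=18.
Local maxima occur where both diagonal entries negative: (-4, -3), (3, -3). Count: 2.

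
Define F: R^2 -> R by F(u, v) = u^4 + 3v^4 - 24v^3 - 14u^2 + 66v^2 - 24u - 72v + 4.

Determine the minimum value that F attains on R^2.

-140

F(u,v) separates as P(u) + Q(v) + 4, so its minimum is min P + min Q + 4.
P'(u) = 4(u - 3)(u + 1)(u + 2) vanishes at u ∈ {-2, -1, 3}; Q'(v) = 12(v - 3)(v - 2)(v - 1) vanishes at v ∈ {1, 2, 3}.
Local minima of P (where P''>0): P(-2)=8, P(3)=-117. Local minima of Q: Q(1)=-27, Q(3)=-27.
So the global minimum of F is P(3) + Q(1) + 4 = -117 − 27 + 4 = -140, attained at (3, 1).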